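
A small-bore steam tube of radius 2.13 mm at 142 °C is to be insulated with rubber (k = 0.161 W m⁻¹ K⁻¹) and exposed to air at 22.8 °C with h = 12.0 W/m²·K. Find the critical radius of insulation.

r_cr = 1.34 cm

For a cylinder, r_cr = k_ins/h = 0.161/12.0 = 0.0134 m = 1.34 cm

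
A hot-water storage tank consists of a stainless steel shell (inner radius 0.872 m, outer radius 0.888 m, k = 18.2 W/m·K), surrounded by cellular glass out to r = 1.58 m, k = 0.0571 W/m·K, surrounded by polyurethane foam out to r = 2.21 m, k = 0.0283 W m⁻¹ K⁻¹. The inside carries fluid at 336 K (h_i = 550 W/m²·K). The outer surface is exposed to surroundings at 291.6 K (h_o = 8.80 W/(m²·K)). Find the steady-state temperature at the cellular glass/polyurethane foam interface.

T = 310.5 K

Resistance network (inner→outer):
  R_conv,in = 1/(4πr²h) = 1/(4π·0.872²·550) = 1.903×10^-4 K/W
  R_stainless steel = (1/0.872 − 1/0.888)/(4πk) = 0.02066/(4π·18.2) = 9.035×10^-5 K/W
  R_cellular glass = (1/0.888 − 1/1.58)/(4πk) = 0.4932/(4π·0.0571) = 0.6874 K/W
  R_polyurethane foam = (1/1.58 − 1/2.21)/(4πk) = 0.1804/(4π·0.0283) = 0.5073 K/W
  R_conv,out = 1/(4πr²h) = 1/(4π·2.21²·8.80) = 0.001851 K/W
ΣR = 1.903×10^-4 + 9.035×10^-5 + 0.6874 + 0.5073 + 0.001851 = 1.197 K/W
Q = ΔT/ΣR = (336 K − 291.6 K)/1.197 = 37.09 W
From the inner boundary to the cellular glass/polyurethane foam interface, ΣR_partial = 0.6877 K/W.
T_interface = T_in − Q·ΣR_partial = 336 K − (37.09)(0.6877) = 310.5 K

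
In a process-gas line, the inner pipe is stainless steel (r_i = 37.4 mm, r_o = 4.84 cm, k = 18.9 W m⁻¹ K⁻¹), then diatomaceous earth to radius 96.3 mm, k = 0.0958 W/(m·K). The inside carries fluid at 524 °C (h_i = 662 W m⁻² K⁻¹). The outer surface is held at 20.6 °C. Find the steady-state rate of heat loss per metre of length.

Series thermal resistances, inner to outer:
  R'_conv,in = 1/(2πr h) = 1/(2π·0.0374·662) = 0.006428 m·K/W
  R'_stainless steel = ln(0.0484/0.0374)/(2πk) = 0.2578/(2π·18.9) = 0.002171 m·K/W
  R'_diatomaceous earth = ln(0.0963/0.0484)/(2πk) = 0.6880/(2π·0.0958) = 1.143 m·K/W
ΣR = 0.006428 + 0.002171 + 1.143 = 1.152 m·K/W
Q' = ΔT/ΣR = (524 °C − 20.6 °C)/1.152 = 437 W/m

Q' = 437 W/m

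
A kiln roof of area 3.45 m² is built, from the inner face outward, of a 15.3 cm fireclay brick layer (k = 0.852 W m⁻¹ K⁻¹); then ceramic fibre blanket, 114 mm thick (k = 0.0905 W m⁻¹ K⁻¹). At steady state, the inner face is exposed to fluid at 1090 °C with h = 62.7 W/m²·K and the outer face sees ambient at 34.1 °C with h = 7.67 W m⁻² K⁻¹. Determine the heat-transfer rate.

Q = 2.30 kW

Resistance network (inner→outer):
  R_conv,in = 1/(hA) = 1/(62.7·3.45) = 0.004623 K/W
  R_fireclay brick = L/(kA) = 0.153/(0.852·3.45) = 0.05205 K/W
  R_ceramic fibre blanket = L/(kA) = 0.114/(0.0905·3.45) = 0.3651 K/W
  R_conv,out = 1/(hA) = 1/(7.67·3.45) = 0.03779 K/W
ΣR = 0.004623 + 0.05205 + 0.3651 + 0.03779 = 0.4596 K/W
Q = ΔT/ΣR = (1090 °C − 34.1 °C)/0.4596 = 2300 W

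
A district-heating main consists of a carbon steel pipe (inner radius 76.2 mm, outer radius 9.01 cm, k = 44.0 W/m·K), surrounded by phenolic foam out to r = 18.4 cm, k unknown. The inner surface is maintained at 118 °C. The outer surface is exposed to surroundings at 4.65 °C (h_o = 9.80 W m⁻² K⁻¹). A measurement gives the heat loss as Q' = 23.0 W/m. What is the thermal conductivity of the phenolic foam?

ΣR = ΔT/Q' = |118 − 4.65|/23.0 = 4.928 m·K/W
Known resistances:
  R'_carbon steel = ln(0.0901/0.0762)/(2πk) = 0.1676/(2π·44.0) = 6.061×10^-4 m·K/W
  R'_conv,out = 1/(2πr h) = 1/(2π·0.184·9.80) = 0.08826 m·K/W
R_phenolic foam = ΣR − ΣR_known = 4.928 − 0.08887 = 4.839 m·K/W
ln(r₂/r₁)/(2πk) = 4.839 ⇒ k = 0.7140/(2π·4.839) = 0.0235 W/m·K

k = 0.0235 W/m·K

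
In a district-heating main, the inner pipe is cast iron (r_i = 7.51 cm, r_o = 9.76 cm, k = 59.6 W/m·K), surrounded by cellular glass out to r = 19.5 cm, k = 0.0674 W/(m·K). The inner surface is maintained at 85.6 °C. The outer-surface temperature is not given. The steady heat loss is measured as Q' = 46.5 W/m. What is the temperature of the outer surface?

Sum the resistances:
  R'_cast iron = ln(0.0976/0.0751)/(2πk) = 0.2621/(2π·59.6) = 6.998×10^-4 m·K/W
  R'_cellular glass = ln(0.195/0.0976)/(2πk) = 0.6921/(2π·0.0674) = 1.634 m·K/W
ΣR = 1.635 m·K/W
ΔT = Q'·ΣR = 46.5 × 1.635 = 76.03 K
Heat flows outward, so T_out = T_in − ΔT = 85.6 − 76.03 = 9.57 °C

T_out = 9.57 °C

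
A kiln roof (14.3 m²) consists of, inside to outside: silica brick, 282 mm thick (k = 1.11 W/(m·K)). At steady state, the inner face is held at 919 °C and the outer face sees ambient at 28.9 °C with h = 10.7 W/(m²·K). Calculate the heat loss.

Q = 36.6 kW

Series thermal resistances, inner to outer:
  R_silica brick = L/(kA) = 0.282/(1.11·14.3) = 0.01777 K/W
  R_conv,out = 1/(hA) = 1/(10.7·14.3) = 0.006536 K/W
ΣR = 0.01777 + 0.006536 = 0.02431 K/W
Q = ΔT/ΣR = (919 °C − 28.9 °C)/0.02431 = 36600 W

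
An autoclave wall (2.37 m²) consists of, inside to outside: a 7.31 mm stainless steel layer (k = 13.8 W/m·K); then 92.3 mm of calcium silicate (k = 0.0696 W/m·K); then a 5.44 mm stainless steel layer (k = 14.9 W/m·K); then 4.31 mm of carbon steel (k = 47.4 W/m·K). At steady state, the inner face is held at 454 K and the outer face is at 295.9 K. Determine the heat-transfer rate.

Treat each layer as a resistance in series:
  R_stainless steel = L/(kA) = 0.00731/(13.8·2.37) = 2.235×10^-4 K/W
  R_calcium silicate = L/(kA) = 0.0923/(0.0696·2.37) = 0.5596 K/W
  R_stainless steel = L/(kA) = 0.00544/(14.9·2.37) = 1.541×10^-4 K/W
  R_carbon steel = L/(kA) = 0.00431/(47.4·2.37) = 3.837×10^-5 K/W
ΣR = 2.235×10^-4 + 0.5596 + 1.541×10^-4 + 3.837×10^-5 = 0.5600 K/W
Q = ΔT/ΣR = (454 K − 295.9 K)/0.5600 = 282 W

Q = 282 W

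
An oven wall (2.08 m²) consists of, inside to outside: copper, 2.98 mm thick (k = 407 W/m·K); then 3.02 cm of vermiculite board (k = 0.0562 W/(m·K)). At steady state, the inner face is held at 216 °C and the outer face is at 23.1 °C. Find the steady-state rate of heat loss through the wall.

Q = 747 W

Series thermal resistances, inner to outer:
  R_copper = L/(kA) = 0.00298/(407·2.08) = 3.520×10^-6 K/W
  R_vermiculite board = L/(kA) = 0.0302/(0.0562·2.08) = 0.2583 K/W
ΣR = 3.520×10^-6 + 0.2583 = 0.2583 K/W
Q = ΔT/ΣR = (216 °C − 23.1 °C)/0.2583 = 747 W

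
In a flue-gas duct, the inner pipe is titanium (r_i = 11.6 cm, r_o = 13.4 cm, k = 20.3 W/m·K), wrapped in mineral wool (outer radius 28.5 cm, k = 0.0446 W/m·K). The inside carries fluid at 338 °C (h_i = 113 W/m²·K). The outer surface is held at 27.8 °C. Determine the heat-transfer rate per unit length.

Resistance network (inner→outer):
  R'_conv,in = 1/(2πr h) = 1/(2π·0.116·113) = 0.01214 m·K/W
  R'_titanium = ln(0.134/0.116)/(2πk) = 0.1442/(2π·20.3) = 0.001131 m·K/W
  R'_mineral wool = ln(0.285/0.134)/(2πk) = 0.7546/(2π·0.0446) = 2.693 m·K/W
ΣR = 0.01214 + 0.001131 + 2.693 = 2.706 m·K/W
Q' = ΔT/ΣR = (338 °C − 27.8 °C)/2.706 = 115 W/m

Q' = 115 W/m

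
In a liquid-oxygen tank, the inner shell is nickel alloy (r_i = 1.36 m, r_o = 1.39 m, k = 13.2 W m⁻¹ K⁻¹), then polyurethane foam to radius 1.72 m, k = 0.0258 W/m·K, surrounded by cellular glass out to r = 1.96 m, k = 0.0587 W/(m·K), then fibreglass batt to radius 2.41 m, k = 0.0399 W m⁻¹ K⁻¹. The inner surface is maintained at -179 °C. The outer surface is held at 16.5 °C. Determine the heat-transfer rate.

Q = 274 W

Resistance network (inner→outer):
  R_nickel alloy = (1/1.36 − 1/1.39)/(4πk) = 0.01587/(4π·13.2) = 9.567×10^-5 K/W
  R_polyurethane foam = (1/1.39 − 1/1.72)/(4πk) = 0.1380/(4π·0.0258) = 0.4257 K/W
  R_cellular glass = (1/1.72 − 1/1.96)/(4πk) = 0.07119/(4π·0.0587) = 0.09651 K/W
  R_fibreglass batt = (1/1.96 − 1/2.41)/(4πk) = 0.09527/(4π·0.0399) = 0.1900 K/W
ΣR = 9.567×10^-5 + 0.4257 + 0.09651 + 0.1900 = 0.7123 K/W
Q = ΔT/ΣR = (-179 °C − 16.5 °C)/0.7123 = -274 W
(Negative Q ⇒ heat flows inward; heat gain = 274 W.)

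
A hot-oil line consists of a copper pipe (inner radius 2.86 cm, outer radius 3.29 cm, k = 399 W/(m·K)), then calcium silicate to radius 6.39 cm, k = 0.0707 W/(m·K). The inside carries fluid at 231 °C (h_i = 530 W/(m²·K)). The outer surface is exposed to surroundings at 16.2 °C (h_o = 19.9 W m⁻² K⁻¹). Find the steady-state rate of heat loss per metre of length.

Q' = 132 W/m

Series thermal resistances, inner to outer:
  R'_conv,in = 1/(2πr h) = 1/(2π·0.0286·530) = 0.01050 m·K/W
  R'_copper = ln(0.0329/0.0286)/(2πk) = 0.1401/(2π·399) = 5.587×10^-5 m·K/W
  R'_calcium silicate = ln(0.0639/0.0329)/(2πk) = 0.6638/(2π·0.0707) = 1.494 m·K/W
  R'_conv,out = 1/(2πr h) = 1/(2π·0.0639·19.9) = 0.1252 m·K/W
ΣR = 0.01050 + 5.587×10^-5 + 1.494 + 0.1252 = 1.630 m·K/W
Q' = ΔT/ΣR = (231 °C − 16.2 °C)/1.630 = 132 W/m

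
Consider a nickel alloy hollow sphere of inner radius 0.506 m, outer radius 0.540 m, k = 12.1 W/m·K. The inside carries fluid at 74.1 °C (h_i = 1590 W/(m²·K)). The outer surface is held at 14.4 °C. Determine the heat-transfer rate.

Q = 58.9 kW

Resistance network (inner→outer):
  R_conv,in = 1/(4πr²h) = 1/(4π·0.506²·1590) = 1.955×10^-4 K/W
  R_nickel alloy = (1/0.506 − 1/0.540)/(4πk) = 0.1244/(4π·12.1) = 8.184×10^-4 K/W
ΣR = 1.955×10^-4 + 8.184×10^-4 = 0.001014 K/W
Q = ΔT/ΣR = (74.1 °C − 14.4 °C)/0.001014 = 58900 W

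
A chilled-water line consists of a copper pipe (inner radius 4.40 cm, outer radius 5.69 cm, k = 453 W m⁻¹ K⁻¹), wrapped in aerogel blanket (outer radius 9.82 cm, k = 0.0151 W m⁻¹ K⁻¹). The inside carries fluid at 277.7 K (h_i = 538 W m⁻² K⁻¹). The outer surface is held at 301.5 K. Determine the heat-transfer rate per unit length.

Q' = 4.13 W/m

Treat each layer as a resistance in series:
  R'_conv,in = 1/(2πr h) = 1/(2π·0.0440·538) = 0.006723 m·K/W
  R'_copper = ln(0.0569/0.0440)/(2πk) = 0.2571/(2π·453) = 9.033×10^-5 m·K/W
  R'_aerogel blanket = ln(0.0982/0.0569)/(2πk) = 0.5457/(2π·0.0151) = 5.752 m·K/W
ΣR = 0.006723 + 9.033×10^-5 + 5.752 = 5.759 m·K/W
Q' = ΔT/ΣR = (277.7 K − 301.5 K)/5.759 = -4.13 W/m
(Negative Q' ⇒ heat flows inward; heat gain = 4.13 W/m.)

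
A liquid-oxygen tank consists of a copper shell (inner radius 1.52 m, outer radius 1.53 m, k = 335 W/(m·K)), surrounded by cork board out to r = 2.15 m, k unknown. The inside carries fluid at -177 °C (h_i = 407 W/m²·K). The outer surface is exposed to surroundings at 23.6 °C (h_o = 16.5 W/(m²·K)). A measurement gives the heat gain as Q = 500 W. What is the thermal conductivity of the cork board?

ΣR = ΔT/Q = |-177 − 23.6|/500 = 0.4012 K/W
Known resistances:
  R_conv,in = 1/(4πr²h) = 1/(4π·1.52²·407) = 8.463×10^-5 K/W
  R_copper = (1/1.52 − 1/1.53)/(4πk) = 0.004300/(4π·335) = 1.021×10^-6 K/W
  R_conv,out = 1/(4πr²h) = 1/(4π·2.15²·16.5) = 0.001043 K/W
R_cork board = ΣR − ΣR_known = 0.4012 − 0.001129 = 0.4001 K/W
(1/r₁−1/r₂)/(4πk) = 0.4001 ⇒ k = 0.1885/(4π·0.4001) = 0.0375 W/m·K

k = 0.0375 W/m·K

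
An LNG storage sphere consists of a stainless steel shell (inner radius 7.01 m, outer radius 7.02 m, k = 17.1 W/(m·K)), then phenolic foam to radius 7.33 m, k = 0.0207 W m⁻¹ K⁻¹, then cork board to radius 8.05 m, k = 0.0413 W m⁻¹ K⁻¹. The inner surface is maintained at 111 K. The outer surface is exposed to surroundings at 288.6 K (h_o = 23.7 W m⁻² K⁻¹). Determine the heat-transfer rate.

Q = 3800 W

Resistance network (inner→outer):
  R_stainless steel = (1/7.01 − 1/7.02)/(4πk) = 2.032×10^-4/(4π·17.1) = 9.457×10^-7 K/W
  R_phenolic foam = (1/7.02 − 1/7.33)/(4πk) = 0.006024/(4π·0.0207) = 0.02316 K/W
  R_cork board = (1/7.33 − 1/8.05)/(4πk) = 0.01220/(4π·0.0413) = 0.02351 K/W
  R_conv,out = 1/(4πr²h) = 1/(4π·8.05²·23.7) = 5.181×10^-5 K/W
ΣR = 9.457×10^-7 + 0.02316 + 0.02351 + 5.181×10^-5 = 0.04672 K/W
Q = ΔT/ΣR = (111 K − 288.6 K)/0.04672 = -3800 W
(Negative Q ⇒ heat flows inward; heat gain = 3800 W.)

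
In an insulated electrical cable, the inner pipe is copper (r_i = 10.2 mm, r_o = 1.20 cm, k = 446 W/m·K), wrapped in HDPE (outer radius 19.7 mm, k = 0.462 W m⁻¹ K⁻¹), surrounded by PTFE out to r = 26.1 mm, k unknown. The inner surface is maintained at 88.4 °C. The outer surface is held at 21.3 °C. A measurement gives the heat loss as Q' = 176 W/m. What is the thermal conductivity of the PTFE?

k = 0.213 W/m·K

ΣR = ΔT/Q' = |88.4 − 21.3|/176 = 0.3813 m·K/W
Known resistances:
  R'_copper = ln(0.0120/0.0102)/(2πk) = 0.1625/(2π·446) = 5.799×10^-5 m·K/W
  R'_HDPE = ln(0.0197/0.0120)/(2πk) = 0.4957/(2π·0.462) = 0.1708 m·K/W
R_PTFE = ΣR − ΣR_known = 0.3813 − 0.1709 = 0.2104 m·K/W
ln(r₂/r₁)/(2πk) = 0.2104 ⇒ k = 0.2813/(2π·0.2104) = 0.213 W/m·K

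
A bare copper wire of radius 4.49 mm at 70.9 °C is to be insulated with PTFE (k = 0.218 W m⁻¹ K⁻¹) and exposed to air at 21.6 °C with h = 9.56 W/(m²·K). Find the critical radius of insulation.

For a cylinder, r_cr = k_ins/h = 0.218/9.56 = 0.0228 m = 2.28 cm

r_cr = 2.28 cm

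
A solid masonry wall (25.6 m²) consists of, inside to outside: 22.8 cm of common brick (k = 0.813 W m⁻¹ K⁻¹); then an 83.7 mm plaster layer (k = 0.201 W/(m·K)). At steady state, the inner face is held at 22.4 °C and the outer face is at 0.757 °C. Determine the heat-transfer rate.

Series thermal resistances, inner to outer:
  R_common brick = L/(kA) = 0.228/(0.813·25.6) = 0.01095 K/W
  R_plaster = L/(kA) = 0.0837/(0.201·25.6) = 0.01627 K/W
ΣR = 0.01095 + 0.01627 = 0.02722 K/W
Q = ΔT/ΣR = (22.4 °C − 0.757 °C)/0.02722 = 795 W

Q = 795 W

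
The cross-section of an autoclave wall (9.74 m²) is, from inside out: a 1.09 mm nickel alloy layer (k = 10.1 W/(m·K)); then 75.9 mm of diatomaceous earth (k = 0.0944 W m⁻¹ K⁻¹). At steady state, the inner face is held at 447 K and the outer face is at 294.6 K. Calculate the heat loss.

Resistance network (inner→outer):
  R_nickel alloy = L/(kA) = 0.00109/(10.1·9.74) = 1.108×10^-5 K/W
  R_diatomaceous earth = L/(kA) = 0.0759/(0.0944·9.74) = 0.08255 K/W
ΣR = 1.108×10^-5 + 0.08255 = 0.08256 K/W
Q = ΔT/ΣR = (447 K − 294.6 K)/0.08256 = 1850 W

Q = 1850 W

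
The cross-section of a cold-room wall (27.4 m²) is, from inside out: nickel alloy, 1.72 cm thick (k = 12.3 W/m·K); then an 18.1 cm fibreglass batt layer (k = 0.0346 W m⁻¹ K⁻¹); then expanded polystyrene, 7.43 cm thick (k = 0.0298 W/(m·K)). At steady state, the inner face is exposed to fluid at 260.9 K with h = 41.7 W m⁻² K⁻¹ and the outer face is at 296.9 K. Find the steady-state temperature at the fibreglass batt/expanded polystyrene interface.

T = 285.3 K

Resistance network (inner→outer):
  R_conv,in = 1/(hA) = 1/(41.7·27.4) = 8.752×10^-4 K/W
  R_nickel alloy = L/(kA) = 0.0172/(12.3·27.4) = 5.104×10^-5 K/W
  R_fibreglass batt = L/(kA) = 0.181/(0.0346·27.4) = 0.1909 K/W
  R_expanded polystyrene = L/(kA) = 0.0743/(0.0298·27.4) = 0.09100 K/W
ΣR = 8.752×10^-4 + 5.104×10^-5 + 0.1909 + 0.09100 = 0.2828 K/W
Q = ΔT/ΣR = (260.9 K − 296.9 K)/0.2828 = -127.3 W
From the inner boundary to the fibreglass batt/expanded polystyrene interface, ΣR_partial = 0.1918 K/W.
T_interface = T_in − Q·ΣR_partial = 260.9 K − (-127.3)(0.1918) = 285.3 K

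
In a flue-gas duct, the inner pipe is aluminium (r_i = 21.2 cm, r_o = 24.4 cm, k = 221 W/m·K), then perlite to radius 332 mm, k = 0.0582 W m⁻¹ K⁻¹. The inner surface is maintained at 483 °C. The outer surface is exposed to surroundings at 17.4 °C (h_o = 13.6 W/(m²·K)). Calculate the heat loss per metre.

Series thermal resistances, inner to outer:
  R'_aluminium = ln(0.244/0.212)/(2πk) = 0.1406/(2π·221) = 1.012×10^-4 m·K/W
  R'_perlite = ln(0.332/0.244)/(2πk) = 0.3080/(2π·0.0582) = 0.8422 m·K/W
  R'_conv,out = 1/(2πr h) = 1/(2π·0.332·13.6) = 0.03525 m·K/W
ΣR = 1.012×10^-4 + 0.8422 + 0.03525 = 0.8776 m·K/W
Q' = ΔT/ΣR = (483 °C − 17.4 °C)/0.8776 = 531 W/m

Q' = 531 W/m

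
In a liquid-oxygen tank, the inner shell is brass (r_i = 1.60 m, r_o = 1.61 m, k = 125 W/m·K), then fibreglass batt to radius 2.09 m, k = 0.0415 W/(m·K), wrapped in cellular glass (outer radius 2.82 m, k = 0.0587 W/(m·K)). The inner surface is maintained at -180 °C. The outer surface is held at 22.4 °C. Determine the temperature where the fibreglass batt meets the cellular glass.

Series thermal resistances, inner to outer:
  R_brass = (1/1.60 − 1/1.61)/(4πk) = 0.003882/(4π·125) = 2.471×10^-6 K/W
  R_fibreglass batt = (1/1.61 − 1/2.09)/(4πk) = 0.1426/(4π·0.0415) = 0.2735 K/W
  R_cellular glass = (1/2.09 − 1/2.82)/(4πk) = 0.1239/(4π·0.0587) = 0.1679 K/W
ΣR = 2.471×10^-6 + 0.2735 + 0.1679 = 0.4414 K/W
Q = ΔT/ΣR = (-180 °C − 22.4 °C)/0.4414 = -458.5 W
From the inner boundary to the fibreglass batt/cellular glass interface, ΣR_partial = 0.2735 K/W.
T_interface = T_in − Q·ΣR_partial = -180 °C − (-458.5)(0.2735) = -54.6 °C

T = -54.6 °C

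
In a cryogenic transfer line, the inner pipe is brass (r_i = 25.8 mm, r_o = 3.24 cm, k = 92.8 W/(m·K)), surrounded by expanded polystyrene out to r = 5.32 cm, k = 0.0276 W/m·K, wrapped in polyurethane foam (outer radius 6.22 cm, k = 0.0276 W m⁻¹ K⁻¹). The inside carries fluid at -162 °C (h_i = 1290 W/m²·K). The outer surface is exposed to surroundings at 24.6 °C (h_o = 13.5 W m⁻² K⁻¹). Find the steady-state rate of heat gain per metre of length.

Q' = 47.2 W/m

Resistance network (inner→outer):
  R'_conv,in = 1/(2πr h) = 1/(2π·0.0258·1290) = 0.004782 m·K/W
  R'_brass = ln(0.0324/0.0258)/(2πk) = 0.2278/(2π·92.8) = 3.907×10^-4 m·K/W
  R'_expanded polystyrene = ln(0.0532/0.0324)/(2πk) = 0.4959/(2π·0.0276) = 2.860 m·K/W
  R'_polyurethane foam = ln(0.0622/0.0532)/(2πk) = 0.1563/(2π·0.0276) = 0.9013 m·K/W
  R'_conv,out = 1/(2πr h) = 1/(2π·0.0622·13.5) = 0.1895 m·K/W
ΣR = 0.004782 + 3.907×10^-4 + 2.860 + 0.9013 + 0.1895 = 3.956 m·K/W
Q' = ΔT/ΣR = (-162 °C − 24.6 °C)/3.956 = -47.2 W/m
(Negative Q' ⇒ heat flows inward; heat gain = 47.2 W/m.)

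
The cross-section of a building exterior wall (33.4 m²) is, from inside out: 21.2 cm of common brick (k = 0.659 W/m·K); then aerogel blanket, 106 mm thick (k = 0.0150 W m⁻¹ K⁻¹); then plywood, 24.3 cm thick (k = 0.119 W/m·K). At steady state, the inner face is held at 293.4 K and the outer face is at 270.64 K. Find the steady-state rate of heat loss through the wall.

Q = 80.6 W

Resistance network (inner→outer):
  R_common brick = L/(kA) = 0.212/(0.659·33.4) = 0.009632 K/W
  R_aerogel blanket = L/(kA) = 0.106/(0.0150·33.4) = 0.2116 K/W
  R_plywood = L/(kA) = 0.243/(0.119·33.4) = 0.06114 K/W
ΣR = 0.009632 + 0.2116 + 0.06114 = 0.2824 K/W
Q = ΔT/ΣR = (293.4 K − 270.64 K)/0.2824 = 80.6 W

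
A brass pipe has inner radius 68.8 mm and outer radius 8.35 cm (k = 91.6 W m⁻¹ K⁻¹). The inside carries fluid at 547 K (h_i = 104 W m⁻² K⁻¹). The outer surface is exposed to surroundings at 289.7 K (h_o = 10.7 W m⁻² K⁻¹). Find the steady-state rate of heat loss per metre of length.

Q' = 1280 W/m

Treat each layer as a resistance in series:
  R'_conv,in = 1/(2πr h) = 1/(2π·0.0688·104) = 0.02224 m·K/W
  R'_brass = ln(0.0835/0.0688)/(2πk) = 0.1936/(2π·91.6) = 3.365×10^-4 m·K/W
  R'_conv,out = 1/(2πr h) = 1/(2π·0.0835·10.7) = 0.1781 m·K/W
ΣR = 0.02224 + 3.365×10^-4 + 0.1781 = 0.2007 m·K/W
Q' = ΔT/ΣR = (547 K − 289.7 K)/0.2007 = 1280 W/m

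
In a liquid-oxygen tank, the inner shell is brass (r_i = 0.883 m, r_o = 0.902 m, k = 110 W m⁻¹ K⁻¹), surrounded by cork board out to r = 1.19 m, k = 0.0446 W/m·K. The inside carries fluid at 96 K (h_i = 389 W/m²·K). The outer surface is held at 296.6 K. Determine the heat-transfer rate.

Q = 419 W

Treat each layer as a resistance in series:
  R_conv,in = 1/(4πr²h) = 1/(4π·0.883²·389) = 2.624×10^-4 K/W
  R_brass = (1/0.883 − 1/0.902)/(4πk) = 0.02386/(4π·110) = 1.726×10^-5 K/W
  R_cork board = (1/0.902 − 1/1.19)/(4πk) = 0.2683/(4π·0.0446) = 0.4787 K/W
ΣR = 2.624×10^-4 + 1.726×10^-5 + 0.4787 = 0.4790 K/W
Q = ΔT/ΣR = (96 K − 296.6 K)/0.4790 = -419 W
(Negative Q ⇒ heat flows inward; heat gain = 419 W.)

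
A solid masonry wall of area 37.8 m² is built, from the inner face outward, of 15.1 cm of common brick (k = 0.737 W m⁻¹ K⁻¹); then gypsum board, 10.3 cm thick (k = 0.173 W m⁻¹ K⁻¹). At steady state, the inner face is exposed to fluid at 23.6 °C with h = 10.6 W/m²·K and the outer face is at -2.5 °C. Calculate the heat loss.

Q = 1100 W

Series thermal resistances, inner to outer:
  R_conv,in = 1/(hA) = 1/(10.6·37.8) = 0.002496 K/W
  R_common brick = L/(kA) = 0.151/(0.737·37.8) = 0.005420 K/W
  R_gypsum board = L/(kA) = 0.103/(0.173·37.8) = 0.01575 K/W
ΣR = 0.002496 + 0.005420 + 0.01575 = 0.02367 K/W
Q = ΔT/ΣR = (23.6 °C − -2.5 °C)/0.02367 = 1100 W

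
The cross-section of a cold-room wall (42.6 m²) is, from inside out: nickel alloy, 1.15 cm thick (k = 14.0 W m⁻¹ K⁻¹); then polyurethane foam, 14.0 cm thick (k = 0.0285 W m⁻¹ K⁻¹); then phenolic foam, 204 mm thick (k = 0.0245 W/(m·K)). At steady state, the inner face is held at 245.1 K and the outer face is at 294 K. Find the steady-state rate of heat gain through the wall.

Q = 157 W

Resistance network (inner→outer):
  R_nickel alloy = L/(kA) = 0.0115/(14.0·42.6) = 1.928×10^-5 K/W
  R_polyurethane foam = L/(kA) = 0.140/(0.0285·42.6) = 0.1153 K/W
  R_phenolic foam = L/(kA) = 0.204/(0.0245·42.6) = 0.1955 K/W
ΣR = 1.928×10^-5 + 0.1153 + 0.1955 = 0.3108 K/W
Q = ΔT/ΣR = (245.1 K − 294 K)/0.3108 = -157 W
(Negative Q ⇒ heat flows inward; heat gain = 157 W.)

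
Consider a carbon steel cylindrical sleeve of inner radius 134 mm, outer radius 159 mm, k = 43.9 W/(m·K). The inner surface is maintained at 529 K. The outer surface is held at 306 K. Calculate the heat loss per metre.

Q' = 3.60×10^5 W/m

Q' = 2πk·ΔT/ln(r₂/r₁) = 2π × 43.9 × 223 / ln(0.159/0.134) = 3.60×10^5 W/m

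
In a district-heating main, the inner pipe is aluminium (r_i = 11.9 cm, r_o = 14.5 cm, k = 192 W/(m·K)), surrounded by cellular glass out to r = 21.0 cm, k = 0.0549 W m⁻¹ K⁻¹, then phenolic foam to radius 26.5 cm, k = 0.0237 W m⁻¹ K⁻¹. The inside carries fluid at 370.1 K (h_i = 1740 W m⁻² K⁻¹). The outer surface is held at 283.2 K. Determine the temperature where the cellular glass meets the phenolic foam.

T = 334.7 K

Treat each layer as a resistance in series:
  R'_conv,in = 1/(2πr h) = 1/(2π·0.119·1740) = 7.686×10^-4 m·K/W
  R'_aluminium = ln(0.145/0.119)/(2πk) = 0.1976/(2π·192) = 1.638×10^-4 m·K/W
  R'_cellular glass = ln(0.210/0.145)/(2πk) = 0.3704/(2π·0.0549) = 1.074 m·K/W
  R'_phenolic foam = ln(0.265/0.210)/(2πk) = 0.2326/(2π·0.0237) = 1.562 m·K/W
ΣR = 7.686×10^-4 + 1.638×10^-4 + 1.074 + 1.562 = 2.637 m·K/W
Q' = ΔT/ΣR = (370.1 K − 283.2 K)/2.637 = 32.95 W/m
From the inner boundary to the cellular glass/phenolic foam interface, ΣR_partial = 1.075 m·K/W.
T_interface = T_in − Q'·ΣR_partial = 370.1 K − (32.95)(1.075) = 334.7 K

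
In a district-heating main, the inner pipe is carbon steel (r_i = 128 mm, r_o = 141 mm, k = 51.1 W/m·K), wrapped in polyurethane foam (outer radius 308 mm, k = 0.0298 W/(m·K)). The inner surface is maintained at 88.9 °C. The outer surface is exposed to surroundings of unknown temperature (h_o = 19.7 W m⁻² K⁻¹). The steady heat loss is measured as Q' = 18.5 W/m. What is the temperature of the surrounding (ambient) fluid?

T_out = 11.2 °C

Sum the resistances:
  R'_carbon steel = ln(0.141/0.128)/(2πk) = 0.09673/(2π·51.1) = 3.013×10^-4 m·K/W
  R'_polyurethane foam = ln(0.308/0.141)/(2πk) = 0.7813/(2π·0.0298) = 4.173 m·K/W
  R'_conv,out = 1/(2πr h) = 1/(2π·0.308·19.7) = 0.02623 m·K/W
ΣR = 4.199 m·K/W
ΔT = Q'·ΣR = 18.5 × 4.199 = 77.68 K
Heat flows outward, so T_out = T_in − ΔT = 88.9 − 77.68 = 11.2 °C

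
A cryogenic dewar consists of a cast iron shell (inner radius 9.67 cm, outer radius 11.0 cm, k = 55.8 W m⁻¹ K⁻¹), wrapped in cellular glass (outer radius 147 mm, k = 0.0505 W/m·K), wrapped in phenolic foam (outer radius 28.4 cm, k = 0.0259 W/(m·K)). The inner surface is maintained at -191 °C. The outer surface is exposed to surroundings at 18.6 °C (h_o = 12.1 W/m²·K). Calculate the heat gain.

Q = 15.2 W

Treat each layer as a resistance in series:
  R_cast iron = (1/0.0967 − 1/0.110)/(4πk) = 1.250/(4π·55.8) = 0.001783 K/W
  R_cellular glass = (1/0.110 − 1/0.147)/(4πk) = 2.288/(4π·0.0505) = 3.606 K/W
  R_phenolic foam = (1/0.147 − 1/0.284)/(4πk) = 3.282/(4π·0.0259) = 10.08 K/W
  R_conv,out = 1/(4πr²h) = 1/(4π·0.284²·12.1) = 0.08154 K/W
ΣR = 0.001783 + 3.606 + 10.08 + 0.08154 = 13.77 K/W
Q = ΔT/ΣR = (-191 °C − 18.6 °C)/13.77 = -15.2 W
(Negative Q ⇒ heat flows inward; heat gain = 15.2 W.)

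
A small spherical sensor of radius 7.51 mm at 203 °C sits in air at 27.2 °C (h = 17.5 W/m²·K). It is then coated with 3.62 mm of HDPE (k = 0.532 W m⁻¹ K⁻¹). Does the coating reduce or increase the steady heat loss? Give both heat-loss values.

increases: 2.18 → 4.07 W

Critical radius for a sphere: r_cr = 2k/h = 0.0608 m = 6.08 cm.
Outer radius after coating: r₂ = 0.00751 + 0.00362 = 0.01113 m.
Since r₁ < r_cr and r₂ ≤ r_cr, the coating moves toward the maximum at r_cr — heat loss rises.
Bare: R = 1/(4πr₁²h) = 80.63 K/W; Q = 175.8/80.63 = 2.18 W.
Coated: R = R_cond + R_conv = 43.19 K/W; Q = 175.8/43.19 = 4.07 W.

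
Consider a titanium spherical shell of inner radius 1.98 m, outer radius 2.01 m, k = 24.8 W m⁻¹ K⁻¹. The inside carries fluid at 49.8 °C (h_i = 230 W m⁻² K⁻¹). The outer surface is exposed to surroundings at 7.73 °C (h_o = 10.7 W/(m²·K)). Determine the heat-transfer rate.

Q = 21500 W

Treat each layer as a resistance in series:
  R_conv,in = 1/(4πr²h) = 1/(4π·1.98²·230) = 8.825×10^-5 K/W
  R_titanium = (1/1.98 − 1/2.01)/(4πk) = 0.007538/(4π·24.8) = 2.419×10^-5 K/W
  R_conv,out = 1/(4πr²h) = 1/(4π·2.01²·10.7) = 0.001841 K/W
ΣR = 8.825×10^-5 + 2.419×10^-5 + 0.001841 = 0.001953 K/W
Q = ΔT/ΣR = (49.8 °C − 7.73 °C)/0.001953 = 21500 W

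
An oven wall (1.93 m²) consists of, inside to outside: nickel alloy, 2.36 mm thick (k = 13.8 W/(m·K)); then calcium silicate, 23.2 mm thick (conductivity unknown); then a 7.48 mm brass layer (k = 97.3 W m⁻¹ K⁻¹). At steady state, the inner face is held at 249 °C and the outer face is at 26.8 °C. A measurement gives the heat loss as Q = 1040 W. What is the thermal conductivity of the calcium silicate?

ΣR = ΔT/Q = |249 − 26.8|/1040 = 0.2137 K/W
Known resistances:
  R_nickel alloy = L/(kA) = 0.00236/(13.8·1.93) = 8.861×10^-5 K/W
  R_brass = L/(kA) = 0.00748/(97.3·1.93) = 3.983×10^-5 K/W
R_calcium silicate = ΣR − ΣR_known = 0.2137 − 1.284×10^-4 = 0.2136 K/W
L/(kA) = 0.2136 ⇒ k = 0.0232/(0.2136·1.93) = 0.0563 W/m·K

k = 0.0563 W/m·K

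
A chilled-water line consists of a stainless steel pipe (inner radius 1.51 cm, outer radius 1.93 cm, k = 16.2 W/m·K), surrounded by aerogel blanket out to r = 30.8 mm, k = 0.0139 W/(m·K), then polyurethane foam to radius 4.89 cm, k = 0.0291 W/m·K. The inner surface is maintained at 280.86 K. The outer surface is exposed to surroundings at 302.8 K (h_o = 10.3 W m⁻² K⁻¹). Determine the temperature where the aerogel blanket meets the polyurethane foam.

Series thermal resistances, inner to outer:
  R'_stainless steel = ln(0.0193/0.0151)/(2πk) = 0.2454/(2π·16.2) = 0.002411 m·K/W
  R'_aerogel blanket = ln(0.0308/0.0193)/(2πk) = 0.4674/(2π·0.0139) = 5.352 m·K/W
  R'_polyurethane foam = ln(0.0489/0.0308)/(2πk) = 0.4623/(2π·0.0291) = 2.528 m·K/W
  R'_conv,out = 1/(2πr h) = 1/(2π·0.0489·10.3) = 0.3160 m·K/W
ΣR = 0.002411 + 5.352 + 2.528 + 0.3160 = 8.198 m·K/W
Q' = ΔT/ΣR = (280.86 K − 302.8 K)/8.198 = -2.676 W/m
From the inner boundary to the aerogel blanket/polyurethane foam interface, ΣR_partial = 5.354 m·K/W.
T_interface = T_in − Q'·ΣR_partial = 280.86 K − (-2.676)(5.354) = 295.2 K

T = 295.2 K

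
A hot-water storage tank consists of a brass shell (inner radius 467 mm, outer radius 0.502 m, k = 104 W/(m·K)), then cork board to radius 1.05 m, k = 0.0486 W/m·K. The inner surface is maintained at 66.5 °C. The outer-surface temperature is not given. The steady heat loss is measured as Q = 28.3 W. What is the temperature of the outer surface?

T_out = 18.3 °C

Series resistances:
  R_brass = (1/0.467 − 1/0.502)/(4πk) = 0.1493/(4π·104) = 1.142×10^-4 K/W
  R_cork board = (1/0.502 − 1/1.05)/(4πk) = 1.040/(4π·0.0486) = 1.702 K/W
ΣR = 1.702 K/W
ΔT = Q·ΣR = 28.3 × 1.702 = 48.17 K
Heat flows outward, so T_out = T_in − ΔT = 66.5 − 48.17 = 18.3 °C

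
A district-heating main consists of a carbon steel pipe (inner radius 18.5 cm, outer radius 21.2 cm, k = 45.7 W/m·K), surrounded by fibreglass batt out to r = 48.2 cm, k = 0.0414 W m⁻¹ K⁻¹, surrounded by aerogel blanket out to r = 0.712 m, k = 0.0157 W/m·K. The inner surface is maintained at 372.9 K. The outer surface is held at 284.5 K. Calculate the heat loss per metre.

Q' = 12.4 W/m

Series thermal resistances, inner to outer:
  R'_carbon steel = ln(0.212/0.185)/(2πk) = 0.1362/(2π·45.7) = 4.744×10^-4 m·K/W
  R'_fibreglass batt = ln(0.482/0.212)/(2πk) = 0.8214/(2π·0.0414) = 3.158 m·K/W
  R'_aerogel blanket = ln(0.712/0.482)/(2πk) = 0.3901/(2π·0.0157) = 3.955 m·K/W
ΣR = 4.744×10^-4 + 3.158 + 3.955 = 7.113 m·K/W
Q' = ΔT/ΣR = (372.9 K − 284.5 K)/7.113 = 12.4 W/m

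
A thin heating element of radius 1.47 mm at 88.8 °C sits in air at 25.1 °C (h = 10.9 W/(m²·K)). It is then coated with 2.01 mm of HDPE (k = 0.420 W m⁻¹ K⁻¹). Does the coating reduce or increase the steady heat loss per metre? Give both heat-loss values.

Critical radius for a cylinder: r_cr = k/h = 0.0385 m = 3.85 cm.
Outer radius after coating: r₂ = 0.00147 + 0.00201 = 0.00348 m.
Since r₁ < r_cr and r₂ ≤ r_cr, the coating moves toward the maximum at r_cr — heat loss rises.
Bare: R = 1/(2πr₁h) = 9.933 m·K/W; Q = 63.7/9.933 = 6.41 W/m.
Coated: R = R_cond + R_conv = 4.522 m·K/W; Q = 63.7/4.522 = 14.1 W/m.

increases: 6.41 → 14.1 W/m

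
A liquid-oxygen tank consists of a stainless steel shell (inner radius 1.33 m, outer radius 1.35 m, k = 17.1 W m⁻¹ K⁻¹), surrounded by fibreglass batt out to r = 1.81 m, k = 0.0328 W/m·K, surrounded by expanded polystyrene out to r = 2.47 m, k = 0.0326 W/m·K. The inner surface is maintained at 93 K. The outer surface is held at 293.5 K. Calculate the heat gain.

Resistance network (inner→outer):
  R_stainless steel = (1/1.33 − 1/1.35)/(4πk) = 0.01114/(4π·17.1) = 5.184×10^-5 K/W
  R_fibreglass batt = (1/1.35 − 1/1.81)/(4πk) = 0.1883/(4π·0.0328) = 0.4567 K/W
  R_expanded polystyrene = (1/1.81 − 1/2.47)/(4πk) = 0.1476/(4π·0.0326) = 0.3604 K/W
ΣR = 5.184×10^-5 + 0.4567 + 0.3604 = 0.8172 K/W
Q = ΔT/ΣR = (93 K − 293.5 K)/0.8172 = -245 W
(Negative Q ⇒ heat flows inward; heat gain = 245 W.)

Q = 245 W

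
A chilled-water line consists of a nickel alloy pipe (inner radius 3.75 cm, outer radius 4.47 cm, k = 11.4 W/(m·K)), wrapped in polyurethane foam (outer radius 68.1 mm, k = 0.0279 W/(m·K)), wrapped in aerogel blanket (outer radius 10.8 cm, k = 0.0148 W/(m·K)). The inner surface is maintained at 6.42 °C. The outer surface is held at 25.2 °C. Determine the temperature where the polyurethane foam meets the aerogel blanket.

Treat each layer as a resistance in series:
  R'_nickel alloy = ln(0.0447/0.0375)/(2πk) = 0.1756/(2π·11.4) = 0.002452 m·K/W
  R'_polyurethane foam = ln(0.0681/0.0447)/(2πk) = 0.4210/(2π·0.0279) = 2.402 m·K/W
  R'_aerogel blanket = ln(0.108/0.0681)/(2πk) = 0.4612/(2π·0.0148) = 4.959 m·K/W
ΣR = 0.002452 + 2.402 + 4.959 = 7.363 m·K/W
Q' = ΔT/ΣR = (6.42 °C − 25.2 °C)/7.363 = -2.551 W/m
From the inner boundary to the polyurethane foam/aerogel blanket interface, ΣR_partial = 2.404 m·K/W.
T_interface = T_in − Q'·ΣR_partial = 6.42 °C − (-2.551)(2.404) = 12.6 °C

T = 12.6 °C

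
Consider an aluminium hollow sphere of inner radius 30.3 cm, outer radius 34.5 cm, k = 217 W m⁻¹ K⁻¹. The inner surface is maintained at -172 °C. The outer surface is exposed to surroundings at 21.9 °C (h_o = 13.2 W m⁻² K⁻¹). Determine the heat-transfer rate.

Series thermal resistances, inner to outer:
  R_aluminium = (1/0.303 − 1/0.345)/(4πk) = 0.4018/(4π·217) = 1.473×10^-4 K/W
  R_conv,out = 1/(4πr²h) = 1/(4π·0.345²·13.2) = 0.05065 K/W
ΣR = 1.473×10^-4 + 0.05065 = 0.05080 K/W
Q = ΔT/ΣR = (-172 °C − 21.9 °C)/0.05080 = -3820 W
(Negative Q ⇒ heat flows inward; heat gain = 3820 W.)

Q = 3820 W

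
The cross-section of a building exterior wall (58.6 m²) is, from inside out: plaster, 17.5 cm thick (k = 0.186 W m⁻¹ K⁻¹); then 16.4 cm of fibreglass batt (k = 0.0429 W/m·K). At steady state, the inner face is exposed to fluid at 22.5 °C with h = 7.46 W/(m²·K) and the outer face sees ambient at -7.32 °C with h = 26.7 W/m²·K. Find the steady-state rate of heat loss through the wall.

Q = 354 W

Series thermal resistances, inner to outer:
  R_conv,in = 1/(hA) = 1/(7.46·58.6) = 0.002288 K/W
  R_plaster = L/(kA) = 0.175/(0.186·58.6) = 0.01606 K/W
  R_fibreglass batt = L/(kA) = 0.164/(0.0429·58.6) = 0.06524 K/W
  R_conv,out = 1/(hA) = 1/(26.7·58.6) = 6.391×10^-4 K/W
ΣR = 0.002288 + 0.01606 + 0.06524 + 6.391×10^-4 = 0.08423 K/W
Q = ΔT/ΣR = (22.5 °C − -7.32 °C)/0.08423 = 354 W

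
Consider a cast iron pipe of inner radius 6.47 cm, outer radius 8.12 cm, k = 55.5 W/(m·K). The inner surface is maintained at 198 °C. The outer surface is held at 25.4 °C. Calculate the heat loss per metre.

Q' = 265 kW/m

Q' = 2πk·ΔT/ln(r₂/r₁) = 2π × 55.5 × 172.6 / ln(0.0812/0.0647) = 2.65×10^5 W/m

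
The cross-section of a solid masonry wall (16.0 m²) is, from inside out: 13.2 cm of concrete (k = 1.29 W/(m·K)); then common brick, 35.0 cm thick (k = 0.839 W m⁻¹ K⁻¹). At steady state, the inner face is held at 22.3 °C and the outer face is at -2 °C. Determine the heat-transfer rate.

Resistance network (inner→outer):
  R_concrete = L/(kA) = 0.132/(1.29·16.0) = 0.006395 K/W
  R_common brick = L/(kA) = 0.350/(0.839·16.0) = 0.02607 K/W
ΣR = 0.006395 + 0.02607 = 0.03247 K/W
Q = ΔT/ΣR = (22.3 °C − -2 °C)/0.03247 = 748 W

Q = 748 W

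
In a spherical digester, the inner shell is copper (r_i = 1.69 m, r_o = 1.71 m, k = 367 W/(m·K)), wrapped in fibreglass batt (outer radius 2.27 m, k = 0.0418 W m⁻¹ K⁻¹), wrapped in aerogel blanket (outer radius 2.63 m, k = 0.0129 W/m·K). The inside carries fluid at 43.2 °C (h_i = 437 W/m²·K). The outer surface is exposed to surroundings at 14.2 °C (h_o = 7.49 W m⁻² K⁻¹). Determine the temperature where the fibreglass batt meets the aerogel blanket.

T = 30.9 °C

Series thermal resistances, inner to outer:
  R_conv,in = 1/(4πr²h) = 1/(4π·1.69²·437) = 6.376×10^-5 K/W
  R_copper = (1/1.69 − 1/1.71)/(4πk) = 0.006921/(4π·367) = 1.501×10^-6 K/W
  R_fibreglass batt = (1/1.71 − 1/2.27)/(4πk) = 0.1443/(4π·0.0418) = 0.2747 K/W
  R_aerogel blanket = (1/2.27 − 1/2.63)/(4πk) = 0.06030/(4π·0.0129) = 0.3720 K/W
  R_conv,out = 1/(4πr²h) = 1/(4π·2.63²·7.49) = 0.001536 K/W
ΣR = 6.376×10^-5 + 1.501×10^-6 + 0.2747 + 0.3720 + 0.001536 = 0.6483 K/W
Q = ΔT/ΣR = (43.2 °C − 14.2 °C)/0.6483 = 44.73 W
From the inner boundary to the fibreglass batt/aerogel blanket interface, ΣR_partial = 0.2748 K/W.
T_interface = T_in − Q·ΣR_partial = 43.2 °C − (44.73)(0.2748) = 30.9 °C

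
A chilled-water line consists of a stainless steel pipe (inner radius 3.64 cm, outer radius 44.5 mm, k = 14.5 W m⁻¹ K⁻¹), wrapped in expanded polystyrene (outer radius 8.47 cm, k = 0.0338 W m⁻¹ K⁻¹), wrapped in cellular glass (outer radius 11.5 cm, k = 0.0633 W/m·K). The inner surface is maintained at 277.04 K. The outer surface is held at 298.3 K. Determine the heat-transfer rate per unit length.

Resistance network (inner→outer):
  R'_stainless steel = ln(0.0445/0.0364)/(2πk) = 0.2009/(2π·14.5) = 0.002205 m·K/W
  R'_expanded polystyrene = ln(0.0847/0.0445)/(2πk) = 0.6436/(2π·0.0338) = 3.031 m·K/W
  R'_cellular glass = ln(0.115/0.0847)/(2πk) = 0.3058/(2π·0.0633) = 0.7689 m·K/W
ΣR = 0.002205 + 3.031 + 0.7689 = 3.802 m·K/W
Q' = ΔT/ΣR = (277.04 K − 298.3 K)/3.802 = -5.59 W/m
(Negative Q' ⇒ heat flows inward; heat gain = 5.59 W/m.)

Q' = 5.59 W/m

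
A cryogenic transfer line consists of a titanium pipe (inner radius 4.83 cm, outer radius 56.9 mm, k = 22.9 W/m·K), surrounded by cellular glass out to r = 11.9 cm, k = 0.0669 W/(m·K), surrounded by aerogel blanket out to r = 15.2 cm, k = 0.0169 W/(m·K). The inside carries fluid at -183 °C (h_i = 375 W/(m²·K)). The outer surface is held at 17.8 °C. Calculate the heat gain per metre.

Series thermal resistances, inner to outer:
  R'_conv,in = 1/(2πr h) = 1/(2π·0.0483·375) = 0.008787 m·K/W
  R'_titanium = ln(0.0569/0.0483)/(2πk) = 0.1639/(2π·22.9) = 0.001139 m·K/W
  R'_cellular glass = ln(0.119/0.0569)/(2πk) = 0.7378/(2π·0.0669) = 1.755 m·K/W
  R'_aerogel blanket = ln(0.152/0.119)/(2πk) = 0.2448/(2π·0.0169) = 2.305 m·K/W
ΣR = 0.008787 + 0.001139 + 1.755 + 2.305 = 4.070 m·K/W
Q' = ΔT/ΣR = (-183 °C − 17.8 °C)/4.070 = -49.3 W/m
(Negative Q' ⇒ heat flows inward; heat gain = 49.3 W/m.)

Q' = 49.3 W/m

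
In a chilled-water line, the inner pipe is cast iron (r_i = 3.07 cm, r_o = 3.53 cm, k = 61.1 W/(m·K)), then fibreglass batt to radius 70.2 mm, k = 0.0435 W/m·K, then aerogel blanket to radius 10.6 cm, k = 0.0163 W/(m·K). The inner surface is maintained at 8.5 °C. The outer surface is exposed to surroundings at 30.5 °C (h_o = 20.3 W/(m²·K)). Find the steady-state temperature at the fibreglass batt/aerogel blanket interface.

T = 16.9 °C

Resistance network (inner→outer):
  R'_cast iron = ln(0.0353/0.0307)/(2πk) = 0.1396/(2π·61.1) = 3.637×10^-4 m·K/W
  R'_fibreglass batt = ln(0.0702/0.0353)/(2πk) = 0.6875/(2π·0.0435) = 2.515 m·K/W
  R'_aerogel blanket = ln(0.106/0.0702)/(2πk) = 0.4121/(2π·0.0163) = 4.024 m·K/W
  R'_conv,out = 1/(2πr h) = 1/(2π·0.106·20.3) = 0.07396 m·K/W
ΣR = 3.637×10^-4 + 2.515 + 4.024 + 0.07396 = 6.613 m·K/W
Q' = ΔT/ΣR = (8.5 °C − 30.5 °C)/6.613 = -3.327 W/m
From the inner boundary to the fibreglass batt/aerogel blanket interface, ΣR_partial = 2.515 m·K/W.
T_interface = T_in − Q'·ΣR_partial = 8.5 °C − (-3.327)(2.515) = 16.9 °C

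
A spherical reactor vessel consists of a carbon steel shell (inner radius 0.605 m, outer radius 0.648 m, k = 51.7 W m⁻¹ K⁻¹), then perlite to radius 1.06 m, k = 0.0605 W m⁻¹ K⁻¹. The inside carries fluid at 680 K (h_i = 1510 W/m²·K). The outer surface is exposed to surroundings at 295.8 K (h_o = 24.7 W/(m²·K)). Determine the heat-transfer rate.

Resistance network (inner→outer):
  R_conv,in = 1/(4πr²h) = 1/(4π·0.605²·1510) = 1.440×10^-4 K/W
  R_carbon steel = (1/0.605 − 1/0.648)/(4πk) = 0.1097/(4π·51.7) = 1.688×10^-4 K/W
  R_perlite = (1/0.648 − 1/1.06)/(4πk) = 0.5998/(4π·0.0605) = 0.7890 K/W
  R_conv,out = 1/(4πr²h) = 1/(4π·1.06²·24.7) = 0.002867 K/W
ΣR = 1.440×10^-4 + 1.688×10^-4 + 0.7890 + 0.002867 = 0.7922 K/W
Q = ΔT/ΣR = (680 K − 295.8 K)/0.7922 = 485 W

Q = 485 W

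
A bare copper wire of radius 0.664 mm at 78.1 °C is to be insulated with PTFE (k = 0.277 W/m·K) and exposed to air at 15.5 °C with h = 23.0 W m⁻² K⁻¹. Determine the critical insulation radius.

For a cylinder, r_cr = k_ins/h = 0.277/23.0 = 0.0120 m = 1.20 cm

r_cr = 1.20 cm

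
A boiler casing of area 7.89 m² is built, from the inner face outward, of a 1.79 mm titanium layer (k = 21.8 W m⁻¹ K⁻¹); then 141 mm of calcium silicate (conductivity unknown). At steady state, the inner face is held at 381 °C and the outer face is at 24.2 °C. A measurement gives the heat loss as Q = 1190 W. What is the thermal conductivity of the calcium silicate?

ΣR = ΔT/Q = |381 − 24.2|/1190 = 0.2998 K/W
Known resistances:
  R_titanium = L/(kA) = 0.00179/(21.8·7.89) = 1.041×10^-5 K/W
R_calcium silicate = ΣR − ΣR_known = 0.2998 − 1.041×10^-5 = 0.2998 K/W
L/(kA) = 0.2998 ⇒ k = 0.141/(0.2998·7.89) = 0.0596 W/m·K

k = 0.0596 W/m·K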